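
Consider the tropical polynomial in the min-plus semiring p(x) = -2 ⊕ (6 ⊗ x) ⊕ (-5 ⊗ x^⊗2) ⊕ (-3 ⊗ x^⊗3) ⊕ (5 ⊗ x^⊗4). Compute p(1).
p(1) = -3

A tropical monomial a ⊗ x^⊗i evaluates to a + i · x. Evaluating each term at x = 1:
  Term 0 contributes -2 + 0 · 1 = -2
  Term 1 contributes 6 + 1 · 1 = 7
  Term 2 contributes -5 + 2 · 1 = -3
  Term 3 contributes -3 + 3 · 1 = 0
  Term 4 contributes 5 + 4 · 1 = 9
p(1) = ⊕ of these = min[-2, 7, -3, 0, 9] = -3.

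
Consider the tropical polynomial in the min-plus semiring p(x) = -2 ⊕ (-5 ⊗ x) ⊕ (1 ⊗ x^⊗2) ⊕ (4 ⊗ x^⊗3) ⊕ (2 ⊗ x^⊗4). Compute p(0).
p(0) = -5

A tropical monomial a ⊗ x^⊗i evaluates to a + i · x. Evaluating each term at x = 0:
  Term 0 contributes -2 + 0 · 0 = -2
  Term 1 contributes -5 + 1 · 0 = -5
  Term 2 contributes 1 + 2 · 0 = 1
  Term 3 contributes 4 + 3 · 0 = 4
  Term 4 contributes 2 + 4 · 0 = 2
p(0) = ⊕ of these = min[-2, -5, 1, 4, 2] = -5.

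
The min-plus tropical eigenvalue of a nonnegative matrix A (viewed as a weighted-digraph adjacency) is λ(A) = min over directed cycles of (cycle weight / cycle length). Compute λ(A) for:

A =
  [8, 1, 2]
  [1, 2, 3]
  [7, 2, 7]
λ(A) = 1

Enumerate directed cycles and compute their means (weight / length). Sample:
  cycle 0 → 0: weight = 8, length = 1, mean = 8/1 ≈ 8.000
  cycle 1 → 1: weight = 2, length = 1, mean = 2/1 ≈ 2.000
  cycle 2 → 2: weight = 7, length = 1, mean = 7/1 ≈ 7.000
  cycle 0 → 1 → 0: weight = 2, length = 2, mean = 2/2 ≈ 1.000
  cycle 0 → 2 → 0: weight = 9, length = 2, mean = 9/2 ≈ 4.500
  cycle 1 → 0 → 1: weight = 2, length = 2, mean = 2/2 ≈ 1.000
Minimum mean = 1.000, attained e.g. along the cycle 0 → 1 → 0 with weight 2 and length 2. So λ(A) = 2/2 = 1.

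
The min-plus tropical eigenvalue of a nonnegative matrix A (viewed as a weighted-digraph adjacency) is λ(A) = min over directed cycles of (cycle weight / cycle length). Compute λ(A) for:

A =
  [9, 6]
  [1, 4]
λ(A) = 7/2

Enumerate directed cycles and compute their means (weight / length). Sample:
  cycle 0 → 0: weight = 9, length = 1, mean = 9/1 ≈ 9.000
  cycle 1 → 1: weight = 4, length = 1, mean = 4/1 ≈ 4.000
  cycle 0 → 1 → 0: weight = 7, length = 2, mean = 7/2 ≈ 3.500
  cycle 1 → 0 → 1: weight = 7, length = 2, mean = 7/2 ≈ 3.500
Minimum mean = 3.500, attained e.g. along the cycle 0 → 1 → 0 with weight 7 and length 2. So λ(A) = 7/2 = 7/2.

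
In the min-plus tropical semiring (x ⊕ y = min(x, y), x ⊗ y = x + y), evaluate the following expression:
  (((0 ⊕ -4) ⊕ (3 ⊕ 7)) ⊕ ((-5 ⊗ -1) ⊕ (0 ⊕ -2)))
(((0 ⊕ -4) ⊕ (3 ⊕ 7)) ⊕ ((-5 ⊗ -1) ⊕ (0 ⊕ -2))) = -6

Expand innermost to outermost. Recall ⊕ takes the minimum of its arguments and ⊗ takes their sum. Working out the expression (((0 ⊕ -4) ⊕ (3 ⊕ 7)) ⊕ ((-5 ⊗ -1) ⊕ (0 ⊕ -2))) gives -6.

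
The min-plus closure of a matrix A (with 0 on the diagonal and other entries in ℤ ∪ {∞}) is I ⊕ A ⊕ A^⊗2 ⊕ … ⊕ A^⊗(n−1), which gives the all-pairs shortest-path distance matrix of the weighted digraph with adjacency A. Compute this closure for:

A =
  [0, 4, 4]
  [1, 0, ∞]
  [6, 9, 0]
Closure =
  [0, 4, 4]
  [1, 0, 5]
  [6, 9, 0]

This is the Floyd-Warshall all-pairs shortest-path computation. For each intermediate vertex k = 0, 1, …, 2, update dist[i][j] ← min(dist[i][j], dist[i][k] + dist[k][j]). The final matrix gives, for each (i, j), the minimum total weight of any directed path from i to j (possibly empty when i = j).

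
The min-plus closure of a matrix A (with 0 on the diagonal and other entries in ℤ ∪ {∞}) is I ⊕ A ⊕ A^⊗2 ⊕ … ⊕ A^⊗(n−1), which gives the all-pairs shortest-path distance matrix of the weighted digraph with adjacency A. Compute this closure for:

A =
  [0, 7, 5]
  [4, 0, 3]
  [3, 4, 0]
Closure =
  [0, 7, 5]
  [4, 0, 3]
  [3, 4, 0]

This is the Floyd-Warshall all-pairs shortest-path computation. For each intermediate vertex k = 0, 1, …, 2, update dist[i][j] ← min(dist[i][j], dist[i][k] + dist[k][j]). The final matrix gives, for each (i, j), the minimum total weight of any directed path from i to j (possibly empty when i = j).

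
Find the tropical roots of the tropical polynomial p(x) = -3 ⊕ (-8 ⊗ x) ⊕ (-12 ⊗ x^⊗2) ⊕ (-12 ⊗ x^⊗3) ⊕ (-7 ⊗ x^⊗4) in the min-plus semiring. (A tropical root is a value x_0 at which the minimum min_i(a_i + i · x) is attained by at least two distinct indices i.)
Roots: {-5, 0, 4, 5}

Each tropical root is a break point of the lower envelope of the lines y = a_i + i · x (there are 5 lines, with slopes 0, 1, ..., 4). Only the lines that attain the minimum somewhere contribute to roots; other lines are dominated. Here the surviving (envelope) indices are i = 4, i = 3, i = 2, i = 1, i = 0.
Intersections between consecutive envelope lines give the roots: for adjacent envelope indices i < j the intersection is x = (a_i − a_j) / (j − i). Reading off the sorted break points: {-5, 0, 4, 5}.
Verification: at each break x_0, at least two indices attain the minimum of min_i(a_i + i · x_0).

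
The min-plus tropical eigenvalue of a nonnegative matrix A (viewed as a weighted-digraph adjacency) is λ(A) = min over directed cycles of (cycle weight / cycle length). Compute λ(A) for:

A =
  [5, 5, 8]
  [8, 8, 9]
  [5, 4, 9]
λ(A) = 5

Enumerate directed cycles and compute their means (weight / length). Sample:
  cycle 0 → 0: weight = 5, length = 1, mean = 5/1 ≈ 5.000
  cycle 1 → 1: weight = 8, length = 1, mean = 8/1 ≈ 8.000
  cycle 2 → 2: weight = 9, length = 1, mean = 9/1 ≈ 9.000
  cycle 0 → 1 → 0: weight = 13, length = 2, mean = 13/2 ≈ 6.500
  cycle 0 → 2 → 0: weight = 13, length = 2, mean = 13/2 ≈ 6.500
  cycle 1 → 0 → 1: weight = 13, length = 2, mean = 13/2 ≈ 6.500
Minimum mean = 5.000, attained e.g. along the cycle 0 → 0 with weight 5 and length 1. So λ(A) = 5/1 = 5.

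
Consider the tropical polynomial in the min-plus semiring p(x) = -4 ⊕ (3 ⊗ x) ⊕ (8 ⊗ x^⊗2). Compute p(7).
p(7) = -4

A tropical monomial a ⊗ x^⊗i evaluates to a + i · x. Evaluating each term at x = 7:
  Term 0 contributes -4 + 0 · 7 = -4
  Term 1 contributes 3 + 1 · 7 = 10
  Term 2 contributes 8 + 2 · 7 = 22
p(7) = ⊕ of these = min[-4, 10, 22] = -4.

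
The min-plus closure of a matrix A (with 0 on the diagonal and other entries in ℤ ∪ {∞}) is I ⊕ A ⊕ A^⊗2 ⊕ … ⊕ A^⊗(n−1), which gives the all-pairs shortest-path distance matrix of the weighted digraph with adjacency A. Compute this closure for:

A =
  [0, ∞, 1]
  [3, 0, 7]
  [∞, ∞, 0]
Closure =
  [0, ∞, 1]
  [3, 0, 4]
  [∞, ∞, 0]

This is the Floyd-Warshall all-pairs shortest-path computation. For each intermediate vertex k = 0, 1, …, 2, update dist[i][j] ← min(dist[i][j], dist[i][k] + dist[k][j]). The final matrix gives, for each (i, j), the minimum total weight of any directed path from i to j (possibly empty when i = j).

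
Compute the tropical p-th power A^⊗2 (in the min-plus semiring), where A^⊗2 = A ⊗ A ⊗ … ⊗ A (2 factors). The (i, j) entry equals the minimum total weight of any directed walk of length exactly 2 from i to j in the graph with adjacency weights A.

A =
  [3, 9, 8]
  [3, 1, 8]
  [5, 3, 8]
A^⊗2 =
  [6, 10, 11]
  [4, 2, 9]
  [6, 4, 11]

Each entry (A^⊗2)_ij equals the minimum over all length-2 walks i = v_0 → v_1 → … → v_2 = j of Σ_t A[v_t][v_{t+1}]. For example, for (i, j) = (0, 2) we minimise over 3 possible intermediate vertex sequences; the minimum is 11, attained along the walk 0 → 0 → 2.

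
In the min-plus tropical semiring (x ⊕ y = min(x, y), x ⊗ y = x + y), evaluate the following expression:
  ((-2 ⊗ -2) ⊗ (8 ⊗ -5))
((-2 ⊗ -2) ⊗ (8 ⊗ -5)) = -1

Expand innermost to outermost. Recall ⊕ takes the minimum of its arguments and ⊗ takes their sum. Working out the expression ((-2 ⊗ -2) ⊗ (8 ⊗ -5)) gives -1.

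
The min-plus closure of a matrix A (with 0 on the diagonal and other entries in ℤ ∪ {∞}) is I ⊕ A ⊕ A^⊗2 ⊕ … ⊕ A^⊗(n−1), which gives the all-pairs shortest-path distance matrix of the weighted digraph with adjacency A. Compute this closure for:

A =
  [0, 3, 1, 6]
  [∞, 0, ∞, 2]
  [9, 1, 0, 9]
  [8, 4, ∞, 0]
Closure =
  [0, 2, 1, 4]
  [10, 0, 11, 2]
  [9, 1, 0, 3]
  [8, 4, 9, 0]

This is the Floyd-Warshall all-pairs shortest-path computation. For each intermediate vertex k = 0, 1, …, 3, update dist[i][j] ← min(dist[i][j], dist[i][k] + dist[k][j]). The final matrix gives, for each (i, j), the minimum total weight of any directed path from i to j (possibly empty when i = j).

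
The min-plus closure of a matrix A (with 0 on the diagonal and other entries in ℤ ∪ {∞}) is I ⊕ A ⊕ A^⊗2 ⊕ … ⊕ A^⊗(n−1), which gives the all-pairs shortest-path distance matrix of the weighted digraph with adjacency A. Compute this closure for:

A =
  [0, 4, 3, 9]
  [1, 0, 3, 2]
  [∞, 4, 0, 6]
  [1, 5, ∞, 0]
Closure =
  [0, 4, 3, 6]
  [1, 0, 3, 2]
  [5, 4, 0, 6]
  [1, 5, 4, 0]

This is the Floyd-Warshall all-pairs shortest-path computation. For each intermediate vertex k = 0, 1, …, 3, update dist[i][j] ← min(dist[i][j], dist[i][k] + dist[k][j]). The final matrix gives, for each (i, j), the minimum total weight of any directed path from i to j (possibly empty when i = j).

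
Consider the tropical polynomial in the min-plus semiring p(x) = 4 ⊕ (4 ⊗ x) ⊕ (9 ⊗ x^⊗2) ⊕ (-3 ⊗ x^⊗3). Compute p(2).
p(2) = 3

A tropical monomial a ⊗ x^⊗i evaluates to a + i · x. Evaluating each term at x = 2:
  Term 0 contributes 4 + 0 · 2 = 4
  Term 1 contributes 4 + 1 · 2 = 6
  Term 2 contributes 9 + 2 · 2 = 13
  Term 3 contributes -3 + 3 · 2 = 3
p(2) = ⊕ of these = min[4, 6, 13, 3] = 3.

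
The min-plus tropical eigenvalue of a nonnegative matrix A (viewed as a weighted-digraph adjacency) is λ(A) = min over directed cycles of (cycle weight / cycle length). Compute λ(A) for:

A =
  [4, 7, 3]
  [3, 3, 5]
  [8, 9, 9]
λ(A) = 3

Enumerate directed cycles and compute their means (weight / length). Sample:
  cycle 0 → 0: weight = 4, length = 1, mean = 4/1 ≈ 4.000
  cycle 1 → 1: weight = 3, length = 1, mean = 3/1 ≈ 3.000
  cycle 2 → 2: weight = 9, length = 1, mean = 9/1 ≈ 9.000
  cycle 0 → 1 → 0: weight = 10, length = 2, mean = 10/2 ≈ 5.000
  cycle 0 → 2 → 0: weight = 11, length = 2, mean = 11/2 ≈ 5.500
  cycle 1 → 0 → 1: weight = 10, length = 2, mean = 10/2 ≈ 5.000
Minimum mean = 3.000, attained e.g. along the cycle 1 → 1 with weight 3 and length 1. So λ(A) = 3/1 = 3.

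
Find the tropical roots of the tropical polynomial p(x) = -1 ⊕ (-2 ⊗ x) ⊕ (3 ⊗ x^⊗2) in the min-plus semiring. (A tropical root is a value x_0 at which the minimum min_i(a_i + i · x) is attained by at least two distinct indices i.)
Roots: {-5, 1}

Each tropical root is a break point of the lower envelope of the lines y = a_i + i · x (there are 3 lines, with slopes 0, 1, ..., 2). Only the lines that attain the minimum somewhere contribute to roots; other lines are dominated. Here the surviving (envelope) indices are i = 2, i = 1, i = 0.
Intersections between consecutive envelope lines give the roots: for adjacent envelope indices i < j the intersection is x = (a_i − a_j) / (j − i). Reading off the sorted break points: {-5, 1}.
Verification: at each break x_0, at least two indices attain the minimum of min_i(a_i + i · x_0).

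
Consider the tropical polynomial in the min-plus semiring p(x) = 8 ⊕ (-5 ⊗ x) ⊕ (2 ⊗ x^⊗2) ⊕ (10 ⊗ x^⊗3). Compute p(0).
p(0) = -5

A tropical monomial a ⊗ x^⊗i evaluates to a + i · x. Evaluating each term at x = 0:
  Term 0 contributes 8 + 0 · 0 = 8
  Term 1 contributes -5 + 1 · 0 = -5
  Term 2 contributes 2 + 2 · 0 = 2
  Term 3 contributes 10 + 3 · 0 = 10
p(0) = ⊕ of these = min[8, -5, 2, 10] = -5.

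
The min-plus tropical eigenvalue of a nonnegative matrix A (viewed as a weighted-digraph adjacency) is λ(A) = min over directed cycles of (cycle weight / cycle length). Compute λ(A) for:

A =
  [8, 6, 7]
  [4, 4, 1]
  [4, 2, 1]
λ(A) = 1

Enumerate directed cycles and compute their means (weight / length). Sample:
  cycle 0 → 0: weight = 8, length = 1, mean = 8/1 ≈ 8.000
  cycle 1 → 1: weight = 4, length = 1, mean = 4/1 ≈ 4.000
  cycle 2 → 2: weight = 1, length = 1, mean = 1/1 ≈ 1.000
  cycle 0 → 1 → 0: weight = 10, length = 2, mean = 10/2 ≈ 5.000
  cycle 0 → 2 → 0: weight = 11, length = 2, mean = 11/2 ≈ 5.500
  cycle 1 → 0 → 1: weight = 10, length = 2, mean = 10/2 ≈ 5.000
Minimum mean = 1.000, attained e.g. along the cycle 2 → 2 with weight 1 and length 1. So λ(A) = 1/1 = 1.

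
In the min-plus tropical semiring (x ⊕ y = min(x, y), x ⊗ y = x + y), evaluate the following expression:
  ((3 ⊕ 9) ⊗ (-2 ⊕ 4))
((3 ⊕ 9) ⊗ (-2 ⊕ 4)) = 1

Expand innermost to outermost. Recall ⊕ takes the minimum of its arguments and ⊗ takes their sum. Working out the expression ((3 ⊕ 9) ⊗ (-2 ⊕ 4)) gives 1.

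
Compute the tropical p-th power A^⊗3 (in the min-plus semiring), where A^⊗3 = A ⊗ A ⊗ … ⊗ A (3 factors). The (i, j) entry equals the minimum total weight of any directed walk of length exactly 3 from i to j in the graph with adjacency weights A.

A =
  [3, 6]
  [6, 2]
A^⊗3 =
  [9, 10]
  [10, 6]

Each entry (A^⊗3)_ij equals the minimum over all length-3 walks i = v_0 → v_1 → … → v_3 = j of Σ_t A[v_t][v_{t+1}]. For example, for (i, j) = (0, 1) we minimise over 4 possible intermediate vertex sequences; the minimum is 10, attained along the walk 0 → 1 → 1 → 1.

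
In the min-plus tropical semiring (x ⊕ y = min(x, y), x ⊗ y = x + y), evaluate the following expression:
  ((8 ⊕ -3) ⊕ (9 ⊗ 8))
((8 ⊕ -3) ⊕ (9 ⊗ 8)) = -3

Expand innermost to outermost. Recall ⊕ takes the minimum of its arguments and ⊗ takes their sum. Working out the expression ((8 ⊕ -3) ⊕ (9 ⊗ 8)) gives -3.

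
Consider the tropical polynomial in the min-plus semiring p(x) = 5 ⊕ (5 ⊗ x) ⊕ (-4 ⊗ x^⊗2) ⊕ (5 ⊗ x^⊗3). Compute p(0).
p(0) = -4

A tropical monomial a ⊗ x^⊗i evaluates to a + i · x. Evaluating each term at x = 0:
  Term 0 contributes 5 + 0 · 0 = 5
  Term 1 contributes 5 + 1 · 0 = 5
  Term 2 contributes -4 + 2 · 0 = -4
  Term 3 contributes 5 + 3 · 0 = 5
p(0) = ⊕ of these = min[5, 5, -4, 5] = -4.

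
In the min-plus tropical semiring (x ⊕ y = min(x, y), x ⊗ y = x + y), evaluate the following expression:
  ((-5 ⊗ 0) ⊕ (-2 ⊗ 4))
((-5 ⊗ 0) ⊕ (-2 ⊗ 4)) = -5

Expand innermost to outermost. Recall ⊕ takes the minimum of its arguments and ⊗ takes their sum. Working out the expression ((-5 ⊗ 0) ⊕ (-2 ⊗ 4)) gives -5.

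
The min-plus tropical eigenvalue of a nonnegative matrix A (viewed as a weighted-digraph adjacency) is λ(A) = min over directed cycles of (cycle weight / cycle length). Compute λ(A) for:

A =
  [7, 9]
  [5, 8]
λ(A) = 7

Enumerate directed cycles and compute their means (weight / length). Sample:
  cycle 0 → 0: weight = 7, length = 1, mean = 7/1 ≈ 7.000
  cycle 1 → 1: weight = 8, length = 1, mean = 8/1 ≈ 8.000
  cycle 0 → 1 → 0: weight = 14, length = 2, mean = 14/2 ≈ 7.000
  cycle 1 → 0 → 1: weight = 14, length = 2, mean = 14/2 ≈ 7.000
Minimum mean = 7.000, attained e.g. along the cycle 0 → 0 with weight 7 and length 1. So λ(A) = 7/1 = 7.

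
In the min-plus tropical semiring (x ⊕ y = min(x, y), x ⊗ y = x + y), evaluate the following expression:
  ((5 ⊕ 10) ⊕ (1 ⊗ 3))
((5 ⊕ 10) ⊕ (1 ⊗ 3)) = 4

Expand innermost to outermost. Recall ⊕ takes the minimum of its arguments and ⊗ takes their sum. Working out the expression ((5 ⊕ 10) ⊕ (1 ⊗ 3)) gives 4.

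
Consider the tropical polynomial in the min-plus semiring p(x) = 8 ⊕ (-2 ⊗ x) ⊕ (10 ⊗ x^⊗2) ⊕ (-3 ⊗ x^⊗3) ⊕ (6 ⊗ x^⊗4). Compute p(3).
p(3) = 1

A tropical monomial a ⊗ x^⊗i evaluates to a + i · x. Evaluating each term at x = 3:
  Term 0 contributes 8 + 0 · 3 = 8
  Term 1 contributes -2 + 1 · 3 = 1
  Term 2 contributes 10 + 2 · 3 = 16
  Term 3 contributes -3 + 3 · 3 = 6
  Term 4 contributes 6 + 4 · 3 = 18
p(3) = ⊕ of these = min[8, 1, 16, 6, 18] = 1.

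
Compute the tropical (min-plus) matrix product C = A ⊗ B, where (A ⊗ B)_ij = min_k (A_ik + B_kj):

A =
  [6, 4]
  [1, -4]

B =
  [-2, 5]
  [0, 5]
A ⊗ B =
  [4, 9]
  [-4, 1]

Apply the min-plus product entry-by-entry:
  C[0][0] = min over k of (A[0][0] + B[0][0] = 6 + -2 = 4, A[0][1] + B[1][0] = 4 + 0 = 4) = 4 (attained at k = 0)
  C[0][1] = min over k of (A[0][0] + B[0][1] = 6 + 5 = 11, A[0][1] + B[1][1] = 4 + 5 = 9) = 9 (attained at k = 1)
  C[1][0] = min over k of (A[1][0] + B[0][0] = 1 + -2 = -1, A[1][1] + B[1][0] = -4 + 0 = -4) = -4 (attained at k = 1)
  C[1][1] = min over k of (A[1][0] + B[0][1] = 1 + 5 = 6, A[1][1] + B[1][1] = -4 + 5 = 1) = 1 (attained at k = 1)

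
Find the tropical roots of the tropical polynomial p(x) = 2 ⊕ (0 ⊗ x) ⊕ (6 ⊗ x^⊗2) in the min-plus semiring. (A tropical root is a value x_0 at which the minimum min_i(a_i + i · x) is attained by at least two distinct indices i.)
Roots: {-6, 2}

Each tropical root is a break point of the lower envelope of the lines y = a_i + i · x (there are 3 lines, with slopes 0, 1, ..., 2). Only the lines that attain the minimum somewhere contribute to roots; other lines are dominated. Here the surviving (envelope) indices are i = 2, i = 1, i = 0.
Intersections between consecutive envelope lines give the roots: for adjacent envelope indices i < j the intersection is x = (a_i − a_j) / (j − i). Reading off the sorted break points: {-6, 2}.
Verification: at each break x_0, at least two indices attain the minimum of min_i(a_i + i · x_0).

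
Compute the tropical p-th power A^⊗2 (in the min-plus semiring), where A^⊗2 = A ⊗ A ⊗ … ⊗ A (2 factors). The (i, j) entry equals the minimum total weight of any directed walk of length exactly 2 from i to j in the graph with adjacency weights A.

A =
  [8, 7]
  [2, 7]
A^⊗2 =
  [9, 14]
  [9, 9]

Each entry (A^⊗2)_ij equals the minimum over all length-2 walks i = v_0 → v_1 → … → v_2 = j of Σ_t A[v_t][v_{t+1}]. For example, for (i, j) = (0, 1) we minimise over 2 possible intermediate vertex sequences; the minimum is 14, attained along the walk 0 → 1 → 1.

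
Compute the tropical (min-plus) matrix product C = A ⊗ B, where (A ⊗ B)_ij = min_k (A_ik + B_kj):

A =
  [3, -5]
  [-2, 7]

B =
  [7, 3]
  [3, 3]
A ⊗ B =
  [-2, -2]
  [5, 1]

Apply the min-plus product entry-by-entry:
  C[0][0] = min over k of (A[0][0] + B[0][0] = 3 + 7 = 10, A[0][1] + B[1][0] = -5 + 3 = -2) = -2 (attained at k = 1)
  C[0][1] = min over k of (A[0][0] + B[0][1] = 3 + 3 = 6, A[0][1] + B[1][1] = -5 + 3 = -2) = -2 (attained at k = 1)
  C[1][0] = min over k of (A[1][0] + B[0][0] = -2 + 7 = 5, A[1][1] + B[1][0] = 7 + 3 = 10) = 5 (attained at k = 0)
  C[1][1] = min over k of (A[1][0] + B[0][1] = -2 + 3 = 1, A[1][1] + B[1][1] = 7 + 3 = 10) = 1 (attained at k = 0)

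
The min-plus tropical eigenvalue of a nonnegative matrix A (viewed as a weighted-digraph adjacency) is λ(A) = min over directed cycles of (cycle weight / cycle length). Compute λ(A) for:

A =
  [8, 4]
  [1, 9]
λ(A) = 5/2

Enumerate directed cycles and compute their means (weight / length). Sample:
  cycle 0 → 0: weight = 8, length = 1, mean = 8/1 ≈ 8.000
  cycle 1 → 1: weight = 9, length = 1, mean = 9/1 ≈ 9.000
  cycle 0 → 1 → 0: weight = 5, length = 2, mean = 5/2 ≈ 2.500
  cycle 1 → 0 → 1: weight = 5, length = 2, mean = 5/2 ≈ 2.500
Minimum mean = 2.500, attained e.g. along the cycle 0 → 1 → 0 with weight 5 and length 2. So λ(A) = 5/2 = 5/2.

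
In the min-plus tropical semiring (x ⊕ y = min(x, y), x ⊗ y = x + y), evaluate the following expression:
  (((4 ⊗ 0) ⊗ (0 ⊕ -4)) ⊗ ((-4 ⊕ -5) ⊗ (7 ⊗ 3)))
(((4 ⊗ 0) ⊗ (0 ⊕ -4)) ⊗ ((-4 ⊕ -5) ⊗ (7 ⊗ 3))) = 5

Expand innermost to outermost. Recall ⊕ takes the minimum of its arguments and ⊗ takes their sum. Working out the expression (((4 ⊗ 0) ⊗ (0 ⊕ -4)) ⊗ ((-4 ⊕ -5) ⊗ (7 ⊗ 3))) gives 5.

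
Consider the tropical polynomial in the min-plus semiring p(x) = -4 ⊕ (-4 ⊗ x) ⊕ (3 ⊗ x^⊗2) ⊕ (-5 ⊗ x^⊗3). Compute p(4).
p(4) = -4

A tropical monomial a ⊗ x^⊗i evaluates to a + i · x. Evaluating each term at x = 4:
  Term 0 contributes -4 + 0 · 4 = -4
  Term 1 contributes -4 + 1 · 4 = 0
  Term 2 contributes 3 + 2 · 4 = 11
  Term 3 contributes -5 + 3 · 4 = 7
p(4) = ⊕ of these = min[-4, 0, 11, 7] = -4.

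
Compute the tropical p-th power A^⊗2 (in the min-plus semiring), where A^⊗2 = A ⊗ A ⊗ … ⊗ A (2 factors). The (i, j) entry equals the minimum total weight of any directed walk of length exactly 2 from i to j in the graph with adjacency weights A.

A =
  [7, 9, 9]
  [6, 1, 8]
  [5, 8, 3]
A^⊗2 =
  [14, 10, 12]
  [7, 2, 9]
  [8, 9, 6]

Each entry (A^⊗2)_ij equals the minimum over all length-2 walks i = v_0 → v_1 → … → v_2 = j of Σ_t A[v_t][v_{t+1}]. For example, for (i, j) = (0, 2) we minimise over 3 possible intermediate vertex sequences; the minimum is 12, attained along the walk 0 → 2 → 2.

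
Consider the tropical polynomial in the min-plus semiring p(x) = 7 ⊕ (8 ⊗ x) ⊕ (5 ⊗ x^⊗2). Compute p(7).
p(7) = 7

A tropical monomial a ⊗ x^⊗i evaluates to a + i · x. Evaluating each term at x = 7:
  Term 0 contributes 7 + 0 · 7 = 7
  Term 1 contributes 8 + 1 · 7 = 15
  Term 2 contributes 5 + 2 · 7 = 19
p(7) = ⊕ of these = min[7, 15, 19] = 7.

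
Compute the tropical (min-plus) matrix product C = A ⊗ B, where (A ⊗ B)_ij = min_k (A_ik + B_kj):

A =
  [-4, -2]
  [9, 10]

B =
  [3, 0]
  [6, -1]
A ⊗ B =
  [-1, -4]
  [12, 9]

Apply the min-plus product entry-by-entry:
  C[0][0] = min over k of (A[0][0] + B[0][0] = -4 + 3 = -1, A[0][1] + B[1][0] = -2 + 6 = 4) = -1 (attained at k = 0)
  C[0][1] = min over k of (A[0][0] + B[0][1] = -4 + 0 = -4, A[0][1] + B[1][1] = -2 + -1 = -3) = -4 (attained at k = 0)
  C[1][0] = min over k of (A[1][0] + B[0][0] = 9 + 3 = 12, A[1][1] + B[1][0] = 10 + 6 = 16) = 12 (attained at k = 0)
  C[1][1] = min over k of (A[1][0] + B[0][1] = 9 + 0 = 9, A[1][1] + B[1][1] = 10 + -1 = 9) = 9 (attained at k = 0)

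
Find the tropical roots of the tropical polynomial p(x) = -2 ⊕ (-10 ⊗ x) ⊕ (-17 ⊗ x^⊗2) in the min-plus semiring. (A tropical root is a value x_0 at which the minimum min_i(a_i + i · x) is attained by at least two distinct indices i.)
Roots: {7, 8}

Each tropical root is a break point of the lower envelope of the lines y = a_i + i · x (there are 3 lines, with slopes 0, 1, ..., 2). Only the lines that attain the minimum somewhere contribute to roots; other lines are dominated. Here the surviving (envelope) indices are i = 2, i = 1, i = 0.
Intersections between consecutive envelope lines give the roots: for adjacent envelope indices i < j the intersection is x = (a_i − a_j) / (j − i). Reading off the sorted break points: {7, 8}.
Verification: at each break x_0, at least two indices attain the minimum of min_i(a_i + i · x_0).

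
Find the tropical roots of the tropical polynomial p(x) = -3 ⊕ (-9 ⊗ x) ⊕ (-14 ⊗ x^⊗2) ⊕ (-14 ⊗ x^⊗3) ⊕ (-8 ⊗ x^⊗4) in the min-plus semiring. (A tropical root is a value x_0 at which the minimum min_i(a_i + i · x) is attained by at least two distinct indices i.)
Roots: {-6, 0, 5, 6}

Each tropical root is a break point of the lower envelope of the lines y = a_i + i · x (there are 5 lines, with slopes 0, 1, ..., 4). Only the lines that attain the minimum somewhere contribute to roots; other lines are dominated. Here the surviving (envelope) indices are i = 4, i = 3, i = 2, i = 1, i = 0.
Intersections between consecutive envelope lines give the roots: for adjacent envelope indices i < j the intersection is x = (a_i − a_j) / (j − i). Reading off the sorted break points: {-6, 0, 5, 6}.
Verification: at each break x_0, at least two indices attain the minimum of min_i(a_i + i · x_0).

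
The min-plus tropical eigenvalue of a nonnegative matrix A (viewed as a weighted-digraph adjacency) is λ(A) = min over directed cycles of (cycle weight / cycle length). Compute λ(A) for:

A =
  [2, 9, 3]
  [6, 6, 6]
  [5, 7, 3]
λ(A) = 2

Enumerate directed cycles and compute their means (weight / length). Sample:
  cycle 0 → 0: weight = 2, length = 1, mean = 2/1 ≈ 2.000
  cycle 1 → 1: weight = 6, length = 1, mean = 6/1 ≈ 6.000
  cycle 2 → 2: weight = 3, length = 1, mean = 3/1 ≈ 3.000
  cycle 0 → 1 → 0: weight = 15, length = 2, mean = 15/2 ≈ 7.500
  cycle 0 → 2 → 0: weight = 8, length = 2, mean = 8/2 ≈ 4.000
  cycle 1 → 0 → 1: weight = 15, length = 2, mean = 15/2 ≈ 7.500
Minimum mean = 2.000, attained e.g. along the cycle 0 → 0 with weight 2 and length 1. So λ(A) = 2/1 = 2.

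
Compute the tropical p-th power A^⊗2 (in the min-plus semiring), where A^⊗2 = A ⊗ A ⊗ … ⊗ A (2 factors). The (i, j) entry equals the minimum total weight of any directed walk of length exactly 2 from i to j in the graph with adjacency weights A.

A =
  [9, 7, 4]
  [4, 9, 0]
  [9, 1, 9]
A^⊗2 =
  [11, 5, 7]
  [9, 1, 8]
  [5, 10, 1]

Each entry (A^⊗2)_ij equals the minimum over all length-2 walks i = v_0 → v_1 → … → v_2 = j of Σ_t A[v_t][v_{t+1}]. For example, for (i, j) = (0, 2) we minimise over 3 possible intermediate vertex sequences; the minimum is 7, attained along the walk 0 → 1 → 2.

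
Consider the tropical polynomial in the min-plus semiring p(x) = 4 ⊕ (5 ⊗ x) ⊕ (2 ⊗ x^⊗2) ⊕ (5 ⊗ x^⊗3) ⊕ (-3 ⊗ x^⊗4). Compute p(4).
p(4) = 4

A tropical monomial a ⊗ x^⊗i evaluates to a + i · x. Evaluating each term at x = 4:
  Term 0 contributes 4 + 0 · 4 = 4
  Term 1 contributes 5 + 1 · 4 = 9
  Term 2 contributes 2 + 2 · 4 = 10
  Term 3 contributes 5 + 3 · 4 = 17
  Term 4 contributes -3 + 4 · 4 = 13
p(4) = ⊕ of these = min[4, 9, 10, 17, 13] = 4.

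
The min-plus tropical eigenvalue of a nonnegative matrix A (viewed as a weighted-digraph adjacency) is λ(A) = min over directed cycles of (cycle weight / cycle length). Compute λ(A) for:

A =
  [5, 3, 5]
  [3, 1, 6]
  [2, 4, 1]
λ(A) = 1

Enumerate directed cycles and compute their means (weight / length). Sample:
  cycle 0 → 0: weight = 5, length = 1, mean = 5/1 ≈ 5.000
  cycle 1 → 1: weight = 1, length = 1, mean = 1/1 ≈ 1.000
  cycle 2 → 2: weight = 1, length = 1, mean = 1/1 ≈ 1.000
  cycle 0 → 1 → 0: weight = 6, length = 2, mean = 6/2 ≈ 3.000
  cycle 0 → 2 → 0: weight = 7, length = 2, mean = 7/2 ≈ 3.500
  cycle 1 → 0 → 1: weight = 6, length = 2, mean = 6/2 ≈ 3.000
Minimum mean = 1.000, attained e.g. along the cycle 1 → 1 with weight 1 and length 1. So λ(A) = 1/1 = 1.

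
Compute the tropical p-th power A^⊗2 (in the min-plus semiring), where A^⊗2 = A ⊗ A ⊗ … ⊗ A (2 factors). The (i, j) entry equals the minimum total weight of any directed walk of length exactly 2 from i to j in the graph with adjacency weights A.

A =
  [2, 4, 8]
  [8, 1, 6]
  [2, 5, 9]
A^⊗2 =
  [4, 5, 10]
  [8, 2, 7]
  [4, 6, 10]

Each entry (A^⊗2)_ij equals the minimum over all length-2 walks i = v_0 → v_1 → … → v_2 = j of Σ_t A[v_t][v_{t+1}]. For example, for (i, j) = (0, 2) we minimise over 3 possible intermediate vertex sequences; the minimum is 10, attained along the walk 0 → 0 → 2.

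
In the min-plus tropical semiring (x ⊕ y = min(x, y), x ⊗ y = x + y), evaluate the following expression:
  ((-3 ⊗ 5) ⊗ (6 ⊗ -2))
((-3 ⊗ 5) ⊗ (6 ⊗ -2)) = 6

Expand innermost to outermost. Recall ⊕ takes the minimum of its arguments and ⊗ takes their sum. Working out the expression ((-3 ⊗ 5) ⊗ (6 ⊗ -2)) gives 6.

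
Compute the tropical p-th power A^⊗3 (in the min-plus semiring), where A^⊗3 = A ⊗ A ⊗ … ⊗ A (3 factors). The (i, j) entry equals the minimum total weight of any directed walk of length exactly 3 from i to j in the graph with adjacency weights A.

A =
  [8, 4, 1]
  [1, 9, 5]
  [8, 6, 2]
A^⊗3 =
  [8, 9, 5]
  [6, 8, 4]
  [9, 10, 6]

Each entry (A^⊗3)_ij equals the minimum over all length-3 walks i = v_0 → v_1 → … → v_3 = j of Σ_t A[v_t][v_{t+1}]. For example, for (i, j) = (0, 2) we minimise over 9 possible intermediate vertex sequences; the minimum is 5, attained along the walk 0 → 2 → 2 → 2.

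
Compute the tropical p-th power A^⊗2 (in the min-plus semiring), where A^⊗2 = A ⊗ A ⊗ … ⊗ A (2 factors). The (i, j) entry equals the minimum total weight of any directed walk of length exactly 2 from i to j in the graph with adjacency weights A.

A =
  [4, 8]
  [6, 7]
A^⊗2 =
  [8, 12]
  [10, 14]

Each entry (A^⊗2)_ij equals the minimum over all length-2 walks i = v_0 → v_1 → … → v_2 = j of Σ_t A[v_t][v_{t+1}]. For example, for (i, j) = (0, 1) we minimise over 2 possible intermediate vertex sequences; the minimum is 12, attained along the walk 0 → 0 → 1.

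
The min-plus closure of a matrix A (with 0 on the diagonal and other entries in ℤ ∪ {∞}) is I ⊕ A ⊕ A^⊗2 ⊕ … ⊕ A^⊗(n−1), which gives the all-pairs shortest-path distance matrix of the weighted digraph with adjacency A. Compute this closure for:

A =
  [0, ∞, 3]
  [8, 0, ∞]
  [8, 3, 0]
Closure =
  [0, 6, 3]
  [8, 0, 11]
  [8, 3, 0]

This is the Floyd-Warshall all-pairs shortest-path computation. For each intermediate vertex k = 0, 1, …, 2, update dist[i][j] ← min(dist[i][j], dist[i][k] + dist[k][j]). The final matrix gives, for each (i, j), the minimum total weight of any directed path from i to j (possibly empty when i = j).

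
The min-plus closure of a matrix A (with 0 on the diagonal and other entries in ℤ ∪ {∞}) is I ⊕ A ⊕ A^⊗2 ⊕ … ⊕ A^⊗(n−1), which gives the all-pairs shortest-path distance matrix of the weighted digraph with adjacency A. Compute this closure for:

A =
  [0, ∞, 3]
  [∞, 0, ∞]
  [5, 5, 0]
Closure =
  [0, 8, 3]
  [∞, 0, ∞]
  [5, 5, 0]

This is the Floyd-Warshall all-pairs shortest-path computation. For each intermediate vertex k = 0, 1, …, 2, update dist[i][j] ← min(dist[i][j], dist[i][k] + dist[k][j]). The final matrix gives, for each (i, j), the minimum total weight of any directed path from i to j (possibly empty when i = j).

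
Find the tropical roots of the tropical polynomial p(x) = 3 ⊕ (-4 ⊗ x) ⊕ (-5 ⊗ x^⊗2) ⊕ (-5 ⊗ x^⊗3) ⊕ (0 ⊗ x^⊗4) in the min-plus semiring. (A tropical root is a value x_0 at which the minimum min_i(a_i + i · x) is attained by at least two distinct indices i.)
Roots: {-5, 0, 1, 7}

Each tropical root is a break point of the lower envelope of the lines y = a_i + i · x (there are 5 lines, with slopes 0, 1, ..., 4). Only the lines that attain the minimum somewhere contribute to roots; other lines are dominated. Here the surviving (envelope) indices are i = 4, i = 3, i = 2, i = 1, i = 0.
Intersections between consecutive envelope lines give the roots: for adjacent envelope indices i < j the intersection is x = (a_i − a_j) / (j − i). Reading off the sorted break points: {-5, 0, 1, 7}.
Verification: at each break x_0, at least two indices attain the minimum of min_i(a_i + i · x_0).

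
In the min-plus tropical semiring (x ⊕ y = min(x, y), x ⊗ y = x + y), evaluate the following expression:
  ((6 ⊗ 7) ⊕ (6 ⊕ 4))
((6 ⊗ 7) ⊕ (6 ⊕ 4)) = 4

Expand innermost to outermost. Recall ⊕ takes the minimum of its arguments and ⊗ takes their sum. Working out the expression ((6 ⊗ 7) ⊕ (6 ⊕ 4)) gives 4.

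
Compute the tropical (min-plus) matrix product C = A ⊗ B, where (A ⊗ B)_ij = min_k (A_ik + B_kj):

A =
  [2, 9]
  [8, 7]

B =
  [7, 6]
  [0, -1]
A ⊗ B =
  [9, 8]
  [7, 6]

Apply the min-plus product entry-by-entry:
  C[0][0] = min over k of (A[0][0] + B[0][0] = 2 + 7 = 9, A[0][1] + B[1][0] = 9 + 0 = 9) = 9 (attained at k = 0)
  C[0][1] = min over k of (A[0][0] + B[0][1] = 2 + 6 = 8, A[0][1] + B[1][1] = 9 + -1 = 8) = 8 (attained at k = 0)
  C[1][0] = min over k of (A[1][0] + B[0][0] = 8 + 7 = 15, A[1][1] + B[1][0] = 7 + 0 = 7) = 7 (attained at k = 1)
  C[1][1] = min over k of (A[1][0] + B[0][1] = 8 + 6 = 14, A[1][1] + B[1][1] = 7 + -1 = 6) = 6 (attained at k = 1)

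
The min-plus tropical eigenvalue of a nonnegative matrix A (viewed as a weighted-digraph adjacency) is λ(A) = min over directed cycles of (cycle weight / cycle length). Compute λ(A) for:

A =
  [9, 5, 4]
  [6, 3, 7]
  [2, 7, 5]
λ(A) = 3

Enumerate directed cycles and compute their means (weight / length). Sample:
  cycle 0 → 0: weight = 9, length = 1, mean = 9/1 ≈ 9.000
  cycle 1 → 1: weight = 3, length = 1, mean = 3/1 ≈ 3.000
  cycle 2 → 2: weight = 5, length = 1, mean = 5/1 ≈ 5.000
  cycle 0 → 1 → 0: weight = 11, length = 2, mean = 11/2 ≈ 5.500
  cycle 0 → 2 → 0: weight = 6, length = 2, mean = 6/2 ≈ 3.000
  cycle 1 → 0 → 1: weight = 11, length = 2, mean = 11/2 ≈ 5.500
Minimum mean = 3.000, attained e.g. along the cycle 1 → 1 with weight 3 and length 1. So λ(A) = 3/1 = 3.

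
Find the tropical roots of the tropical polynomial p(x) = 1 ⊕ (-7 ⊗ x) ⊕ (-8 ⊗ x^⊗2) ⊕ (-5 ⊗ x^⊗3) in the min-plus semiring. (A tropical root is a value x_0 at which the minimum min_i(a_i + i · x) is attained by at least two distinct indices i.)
Roots: {-3, 1, 8}

Each tropical root is a break point of the lower envelope of the lines y = a_i + i · x (there are 4 lines, with slopes 0, 1, ..., 3). Only the lines that attain the minimum somewhere contribute to roots; other lines are dominated. Here the surviving (envelope) indices are i = 3, i = 2, i = 1, i = 0.
Intersections between consecutive envelope lines give the roots: for adjacent envelope indices i < j the intersection is x = (a_i − a_j) / (j − i). Reading off the sorted break points: {-3, 1, 8}.
Verification: at each break x_0, at least two indices attain the minimum of min_i(a_i + i · x_0).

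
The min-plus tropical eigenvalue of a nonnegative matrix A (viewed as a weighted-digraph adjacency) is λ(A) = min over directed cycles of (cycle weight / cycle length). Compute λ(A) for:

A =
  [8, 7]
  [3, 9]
λ(A) = 5

Enumerate directed cycles and compute their means (weight / length). Sample:
  cycle 0 → 0: weight = 8, length = 1, mean = 8/1 ≈ 8.000
  cycle 1 → 1: weight = 9, length = 1, mean = 9/1 ≈ 9.000
  cycle 0 → 1 → 0: weight = 10, length = 2, mean = 10/2 ≈ 5.000
  cycle 1 → 0 → 1: weight = 10, length = 2, mean = 10/2 ≈ 5.000
Minimum mean = 5.000, attained e.g. along the cycle 0 → 1 → 0 with weight 10 and length 2. So λ(A) = 10/2 = 5.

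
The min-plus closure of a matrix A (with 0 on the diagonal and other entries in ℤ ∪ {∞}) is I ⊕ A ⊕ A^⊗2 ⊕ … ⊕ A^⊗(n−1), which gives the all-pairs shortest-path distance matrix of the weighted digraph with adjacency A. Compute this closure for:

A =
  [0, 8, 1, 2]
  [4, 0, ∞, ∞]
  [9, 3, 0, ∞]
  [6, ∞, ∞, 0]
Closure =
  [0, 4, 1, 2]
  [4, 0, 5, 6]
  [7, 3, 0, 9]
  [6, 10, 7, 0]

This is the Floyd-Warshall all-pairs shortest-path computation. For each intermediate vertex k = 0, 1, …, 3, update dist[i][j] ← min(dist[i][j], dist[i][k] + dist[k][j]). The final matrix gives, for each (i, j), the minimum total weight of any directed path from i to j (possibly empty when i = j).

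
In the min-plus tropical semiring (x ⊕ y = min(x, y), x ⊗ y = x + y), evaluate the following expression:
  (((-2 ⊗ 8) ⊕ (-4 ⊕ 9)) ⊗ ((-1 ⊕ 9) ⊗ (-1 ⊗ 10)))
(((-2 ⊗ 8) ⊕ (-4 ⊕ 9)) ⊗ ((-1 ⊕ 9) ⊗ (-1 ⊗ 10))) = 4

Expand innermost to outermost. Recall ⊕ takes the minimum of its arguments and ⊗ takes their sum. Working out the expression (((-2 ⊗ 8) ⊕ (-4 ⊕ 9)) ⊗ ((-1 ⊕ 9) ⊗ (-1 ⊗ 10))) gives 4.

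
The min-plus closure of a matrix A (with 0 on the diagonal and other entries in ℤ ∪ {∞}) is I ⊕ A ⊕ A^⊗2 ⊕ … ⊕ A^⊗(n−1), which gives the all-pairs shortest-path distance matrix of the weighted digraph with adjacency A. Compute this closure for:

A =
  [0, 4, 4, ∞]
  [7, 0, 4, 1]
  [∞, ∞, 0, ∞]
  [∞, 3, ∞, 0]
Closure =
  [0, 4, 4, 5]
  [7, 0, 4, 1]
  [∞, ∞, 0, ∞]
  [10, 3, 7, 0]

This is the Floyd-Warshall all-pairs shortest-path computation. For each intermediate vertex k = 0, 1, …, 3, update dist[i][j] ← min(dist[i][j], dist[i][k] + dist[k][j]). The final matrix gives, for each (i, j), the minimum total weight of any directed path from i to j (possibly empty when i = j).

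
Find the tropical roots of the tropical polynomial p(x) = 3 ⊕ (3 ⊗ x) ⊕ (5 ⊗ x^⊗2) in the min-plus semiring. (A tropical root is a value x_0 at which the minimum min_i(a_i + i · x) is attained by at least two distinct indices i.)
Roots: {-2, 0}

Each tropical root is a break point of the lower envelope of the lines y = a_i + i · x (there are 3 lines, with slopes 0, 1, ..., 2). Only the lines that attain the minimum somewhere contribute to roots; other lines are dominated. Here the surviving (envelope) indices are i = 2, i = 1, i = 0.
Intersections between consecutive envelope lines give the roots: for adjacent envelope indices i < j the intersection is x = (a_i − a_j) / (j − i). Reading off the sorted break points: {-2, 0}.
Verification: at each break x_0, at least two indices attain the minimum of min_i(a_i + i · x_0).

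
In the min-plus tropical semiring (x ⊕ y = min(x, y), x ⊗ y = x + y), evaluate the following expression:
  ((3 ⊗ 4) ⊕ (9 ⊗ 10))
((3 ⊗ 4) ⊕ (9 ⊗ 10)) = 7

Expand innermost to outermost. Recall ⊕ takes the minimum of its arguments and ⊗ takes their sum. Working out the expression ((3 ⊗ 4) ⊕ (9 ⊗ 10)) gives 7.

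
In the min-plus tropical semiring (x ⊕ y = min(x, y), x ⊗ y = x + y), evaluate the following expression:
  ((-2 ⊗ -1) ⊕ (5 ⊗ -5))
((-2 ⊗ -1) ⊕ (5 ⊗ -5)) = -3

Expand innermost to outermost. Recall ⊕ takes the minimum of its arguments and ⊗ takes their sum. Working out the expression ((-2 ⊗ -1) ⊕ (5 ⊗ -5)) gives -3.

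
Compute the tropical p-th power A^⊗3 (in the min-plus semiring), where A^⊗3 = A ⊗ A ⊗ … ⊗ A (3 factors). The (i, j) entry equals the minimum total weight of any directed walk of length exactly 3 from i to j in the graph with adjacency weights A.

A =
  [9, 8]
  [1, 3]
A^⊗3 =
  [12, 14]
  [7, 9]

Each entry (A^⊗3)_ij equals the minimum over all length-3 walks i = v_0 → v_1 → … → v_3 = j of Σ_t A[v_t][v_{t+1}]. For example, for (i, j) = (0, 1) we minimise over 4 possible intermediate vertex sequences; the minimum is 14, attained along the walk 0 → 1 → 1 → 1.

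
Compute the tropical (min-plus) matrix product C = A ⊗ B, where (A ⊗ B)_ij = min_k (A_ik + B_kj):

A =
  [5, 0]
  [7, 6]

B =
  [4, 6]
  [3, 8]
A ⊗ B =
  [3, 8]
  [9, 13]

Apply the min-plus product entry-by-entry:
  C[0][0] = min over k of (A[0][0] + B[0][0] = 5 + 4 = 9, A[0][1] + B[1][0] = 0 + 3 = 3) = 3 (attained at k = 1)
  C[0][1] = min over k of (A[0][0] + B[0][1] = 5 + 6 = 11, A[0][1] + B[1][1] = 0 + 8 = 8) = 8 (attained at k = 1)
  C[1][0] = min over k of (A[1][0] + B[0][0] = 7 + 4 = 11, A[1][1] + B[1][0] = 6 + 3 = 9) = 9 (attained at k = 1)
  C[1][1] = min over k of (A[1][0] + B[0][1] = 7 + 6 = 13, A[1][1] + B[1][1] = 6 + 8 = 14) = 13 (attained at k = 0)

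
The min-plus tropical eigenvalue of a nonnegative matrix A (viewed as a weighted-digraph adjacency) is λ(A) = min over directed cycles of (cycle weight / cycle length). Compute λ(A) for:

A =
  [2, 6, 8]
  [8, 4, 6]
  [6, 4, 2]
λ(A) = 2

Enumerate directed cycles and compute their means (weight / length). Sample:
  cycle 0 → 0: weight = 2, length = 1, mean = 2/1 ≈ 2.000
  cycle 1 → 1: weight = 4, length = 1, mean = 4/1 ≈ 4.000
  cycle 2 → 2: weight = 2, length = 1, mean = 2/1 ≈ 2.000
  cycle 0 → 1 → 0: weight = 14, length = 2, mean = 14/2 ≈ 7.000
  cycle 0 → 2 → 0: weight = 14, length = 2, mean = 14/2 ≈ 7.000
  cycle 1 → 0 → 1: weight = 14, length = 2, mean = 14/2 ≈ 7.000
Minimum mean = 2.000, attained e.g. along the cycle 0 → 0 with weight 2 and length 1. So λ(A) = 2/1 = 2.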